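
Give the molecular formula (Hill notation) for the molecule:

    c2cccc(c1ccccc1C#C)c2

Heavy atoms from the SMILES: 14 C.
Implicit hydrogens by atom environment:
  9 × C (aromatic): 1 H each → 9
  3 × C (aromatic): no H
  1 × C: 1 H
  1 × C: no H
  Total hydrogens = 10.
Molecular formula: C14H10

C14H10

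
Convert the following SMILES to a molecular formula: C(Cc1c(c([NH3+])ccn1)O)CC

Heavy atoms from the SMILES: 9 C, 2 N, 1 O.
Implicit hydrogens by atom environment:
  3 × C: 2 H each → 6
  3 × C (aromatic): no H
  2 × C (aromatic): 1 H each → 2
  1 × C: 3 H
  1 × N (charge +1): 3 H
  1 × N (aromatic): no H
  1 × O: 1 H
  Total hydrogens = 15.
Net charge +1.
Molecular formula: C9H15N2O+

C9H15N2O+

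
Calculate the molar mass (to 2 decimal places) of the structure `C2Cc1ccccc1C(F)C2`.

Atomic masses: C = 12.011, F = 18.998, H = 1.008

Molecular formula: C10H11F.
M = 10×12.011 + 1×18.998 + 11×1.008 = 150.20 g/mol.

150.20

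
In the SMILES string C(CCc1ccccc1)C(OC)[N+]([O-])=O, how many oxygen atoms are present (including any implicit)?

The symbol for oxygen appears 3 times in the SMILES.

3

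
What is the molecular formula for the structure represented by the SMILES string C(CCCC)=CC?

C7H14

Heavy atoms from the SMILES: 7 C.
Implicit hydrogens by atom environment:
  3 × C: 2 H each → 6
  2 × C: 3 H each → 6
  2 × C: 1 H each → 2
  Total hydrogens = 14.
Molecular formula: C7H14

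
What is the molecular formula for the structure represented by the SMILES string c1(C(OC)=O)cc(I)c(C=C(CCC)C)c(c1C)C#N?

C16H18INO2

Heavy atoms from the SMILES: 16 C, 1 I, 1 N, 2 O.
Implicit hydrogens by atom environment:
  5 × C (aromatic): no H
  4 × C: 3 H each → 12
  3 × C: no H
  2 × C: 2 H each → 4
  2 × O: no H
  1 × C (aromatic): 1 H
  1 × C: 1 H
  1 × I: no H
  1 × N: no H
  Total hydrogens = 18.
Molecular formula: C16H18INO2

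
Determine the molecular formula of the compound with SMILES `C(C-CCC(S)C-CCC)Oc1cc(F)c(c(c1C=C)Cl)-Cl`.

Heavy atoms from the SMILES: 17 C, 2 Cl, 1 F, 1 O, 1 S.
Implicit hydrogens by atom environment:
  8 × C: 2 H each → 16
  5 × C (aromatic): no H
  2 × C: 1 H each → 2
  2 × Cl: no H
  1 × C: 3 H
  1 × C (aromatic): 1 H
  1 × F: no H
  1 × O: no H
  1 × S: 1 H
  Total hydrogens = 23.
Molecular formula: C17H23Cl2FOS

C17H23Cl2FOS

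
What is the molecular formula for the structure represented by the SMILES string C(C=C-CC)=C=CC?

C8H12

Heavy atoms from the SMILES: 8 C.
Implicit hydrogens by atom environment:
  4 × C: 1 H each → 4
  2 × C: 3 H each → 6
  1 × C: 2 H
  1 × C: no H
  Total hydrogens = 12.
Molecular formula: C8H12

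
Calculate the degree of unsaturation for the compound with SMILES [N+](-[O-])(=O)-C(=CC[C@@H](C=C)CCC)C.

Molecular formula from the SMILES: C10H17NO2.
DoU = (2C + 2 + N − H − X)/2 = (2·10 + 2 + 1 − 17 − 0)/2 = 6/2 = 3.
(Structurally: 0 ring(s) + 3 π bond(s) = 3.)

3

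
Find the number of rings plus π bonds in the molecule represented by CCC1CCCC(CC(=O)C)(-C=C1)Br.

Molecular formula from the SMILES: C12H19BrO.
DoU = (2C + 2 + N − H − X)/2 = (2·12 + 2 + 0 − 19 − 1)/2 = 6/2 = 3.
(Structurally: 1 ring(s) + 2 π bond(s) = 3.)

3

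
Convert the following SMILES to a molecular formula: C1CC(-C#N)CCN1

C6H10N2

Heavy atoms from the SMILES: 6 C, 2 N.
Implicit hydrogens by atom environment:
  4 × C: 2 H each → 8
  1 × C: 1 H
  1 × C: no H
  1 × N: 1 H
  1 × N: no H
  Total hydrogens = 10.
Molecular formula: C6H10N2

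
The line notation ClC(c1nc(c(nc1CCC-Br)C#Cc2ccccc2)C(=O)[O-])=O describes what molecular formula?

Heavy atoms from the SMILES: 1 Br, 17 C, 1 Cl, 2 N, 3 O.
Implicit hydrogens by atom environment:
  5 × C (aromatic): 1 H each → 5
  5 × C (aromatic): no H
  4 × C: no H
  3 × C: 2 H each → 6
  2 × N (aromatic): no H
  2 × O: no H
  1 × Br: no H
  1 × Cl: no H
  1 × O (charge -1): no H
  Total hydrogens = 11.
Net charge -1.
Molecular formula: C17H11BrClN2O3-

C17H11BrClN2O3-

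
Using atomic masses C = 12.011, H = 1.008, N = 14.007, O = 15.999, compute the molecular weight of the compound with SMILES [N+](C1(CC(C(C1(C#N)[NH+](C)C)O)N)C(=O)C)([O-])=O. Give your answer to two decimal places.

Molecular formula: C10H17N4O4+.
M = 10×12.011 + 17×1.008 + 4×14.007 + 4×15.999 = 257.27 g/mol.

257.27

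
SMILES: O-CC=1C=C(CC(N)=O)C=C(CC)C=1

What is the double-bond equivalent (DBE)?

5

Molecular formula from the SMILES: C11H15NO2.
DoU = (2C + 2 + N − H − X)/2 = (2·11 + 2 + 1 − 15 − 0)/2 = 10/2 = 5.
(Structurally: 1 ring(s) + 4 π bond(s) = 5.)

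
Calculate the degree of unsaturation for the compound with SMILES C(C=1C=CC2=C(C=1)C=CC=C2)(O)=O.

8

Molecular formula from the SMILES: C11H8O2.
DoU = (2C + 2 + N − H − X)/2 = (2·11 + 2 + 0 − 8 − 0)/2 = 16/2 = 8.
(Structurally: 2 ring(s) + 6 π bond(s) = 8.)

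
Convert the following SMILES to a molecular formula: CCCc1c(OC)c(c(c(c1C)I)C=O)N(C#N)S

Heavy atoms from the SMILES: 13 C, 1 I, 2 N, 2 O, 1 S.
Implicit hydrogens by atom environment:
  6 × C (aromatic): no H
  3 × C: 3 H each → 9
  2 × C: 2 H each → 4
  2 × N: no H
  2 × O: no H
  1 × C: 1 H
  1 × C: no H
  1 × I: no H
  1 × S: 1 H
  Total hydrogens = 15.
Molecular formula: C13H15IN2O2S

C13H15IN2O2S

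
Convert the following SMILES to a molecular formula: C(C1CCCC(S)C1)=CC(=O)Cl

Heavy atoms from the SMILES: 9 C, 1 Cl, 1 O, 1 S.
Implicit hydrogens by atom environment:
  4 × C: 2 H each → 8
  4 × C: 1 H each → 4
  1 × C: no H
  1 × Cl: no H
  1 × O: no H
  1 × S: 1 H
  Total hydrogens = 13.
Molecular formula: C9H13ClOS

C9H13ClOS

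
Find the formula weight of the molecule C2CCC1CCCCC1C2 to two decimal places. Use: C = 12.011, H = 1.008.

Molecular formula: C10H18.
M = 10×12.011 + 18×1.008 = 138.25 g/mol.

138.25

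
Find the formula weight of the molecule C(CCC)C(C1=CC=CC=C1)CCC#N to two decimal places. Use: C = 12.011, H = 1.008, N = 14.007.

Molecular formula: C14H19N.
M = 14×12.011 + 19×1.008 + 1×14.007 = 201.31 g/mol.

201.31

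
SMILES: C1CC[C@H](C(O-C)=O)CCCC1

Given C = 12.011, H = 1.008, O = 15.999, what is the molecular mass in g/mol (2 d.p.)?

170.25

Molecular formula: C10H18O2.
M = 10×12.011 + 18×1.008 + 2×15.999 = 170.25 g/mol.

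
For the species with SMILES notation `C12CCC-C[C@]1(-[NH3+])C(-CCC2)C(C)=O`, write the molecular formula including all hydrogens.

Heavy atoms from the SMILES: 12 C, 1 N, 1 O.
Implicit hydrogens by atom environment:
  7 × C: 2 H each → 14
  2 × C: 1 H each → 2
  2 × C: no H
  1 × C: 3 H
  1 × N (charge +1): 3 H
  1 × O: no H
  Total hydrogens = 22.
Net charge +1.
Molecular formula: C12H22NO+

C12H22NO+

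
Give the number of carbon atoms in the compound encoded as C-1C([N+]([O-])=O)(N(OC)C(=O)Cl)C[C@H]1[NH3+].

The symbol for carbon appears 6 times in the SMILES. (Cl is a single chlorine, not C + l.)

6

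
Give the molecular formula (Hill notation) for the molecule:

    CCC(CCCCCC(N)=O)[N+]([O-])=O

Heavy atoms from the SMILES: 9 C, 2 N, 3 O.
Implicit hydrogens by atom environment:
  6 × C: 2 H each → 12
  2 × O: no H
  1 × C: 3 H
  1 × C: 1 H
  1 × C: no H
  1 × N: 2 H
  1 × N (charge +1): no H
  1 × O (charge -1): no H
  Total hydrogens = 18.
Molecular formula: C9H18N2O3

C9H18N2O3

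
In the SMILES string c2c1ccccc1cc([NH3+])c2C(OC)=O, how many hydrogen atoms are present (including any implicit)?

Hydrogens are implicit in SMILES; fill each atom to its normal valence:
  6 × C (aromatic): 1 H each → 6
  4 × C (aromatic): no H
  2 × O: no H
  1 × C: 3 H
  1 × C: no H
  1 × N (charge +1): 3 H
  Total hydrogens = 12.

12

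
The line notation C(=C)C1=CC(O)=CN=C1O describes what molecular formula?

C7H7NO2

Heavy atoms from the SMILES: 7 C, 1 N, 2 O.
Implicit hydrogens by atom environment:
  3 × C (aromatic): no H
  2 × C (aromatic): 1 H each → 2
  2 × O: 1 H each → 2
  1 × C: 2 H
  1 × C: 1 H
  1 × N (aromatic): no H
  Total hydrogens = 7.
Molecular formula: C7H7NO2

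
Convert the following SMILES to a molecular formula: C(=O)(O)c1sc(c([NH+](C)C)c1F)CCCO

C10H15FNO3S+

Heavy atoms from the SMILES: 10 C, 1 F, 1 N, 3 O, 1 S.
Implicit hydrogens by atom environment:
  4 × C (aromatic): no H
  3 × C: 2 H each → 6
  2 × C: 3 H each → 6
  2 × O: 1 H each → 2
  1 × C: no H
  1 × F: no H
  1 × N (charge +1): 1 H
  1 × O: no H
  1 × S (aromatic): no H
  Total hydrogens = 15.
Net charge +1.
Molecular formula: C10H15FNO3S+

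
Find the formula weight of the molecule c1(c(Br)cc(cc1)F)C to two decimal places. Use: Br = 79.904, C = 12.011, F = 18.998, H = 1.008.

189.03

Molecular formula: C7H6BrF.
M = 1×79.904 + 7×12.011 + 1×18.998 + 6×1.008 = 189.03 g/mol.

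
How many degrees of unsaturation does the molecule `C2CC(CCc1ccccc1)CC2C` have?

Molecular formula from the SMILES: C14H20.
DoU = (2C + 2 + N − H − X)/2 = (2·14 + 2 + 0 − 20 − 0)/2 = 10/2 = 5.
(Structurally: 2 ring(s) + 3 π bond(s) = 5.)

5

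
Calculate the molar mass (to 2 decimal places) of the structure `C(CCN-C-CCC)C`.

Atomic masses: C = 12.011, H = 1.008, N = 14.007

Molecular formula: C8H19N.
M = 8×12.011 + 19×1.008 + 1×14.007 = 129.25 g/mol.

129.25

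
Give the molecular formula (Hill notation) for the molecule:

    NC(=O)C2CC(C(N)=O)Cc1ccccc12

Heavy atoms from the SMILES: 12 C, 2 N, 2 O.
Implicit hydrogens by atom environment:
  4 × C (aromatic): 1 H each → 4
  2 × C: 2 H each → 4
  2 × C: 1 H each → 2
  2 × C (aromatic): no H
  2 × C: no H
  2 × N: 2 H each → 4
  2 × O: no H
  Total hydrogens = 14.
Molecular formula: C12H14N2O2

C12H14N2O2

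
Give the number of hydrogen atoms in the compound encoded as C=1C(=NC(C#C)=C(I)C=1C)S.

6

Hydrogens are implicit in SMILES; fill each atom to its normal valence:
  4 × C (aromatic): no H
  1 × C: 3 H
  1 × C (aromatic): 1 H
  1 × C: 1 H
  1 × C: no H
  1 × I: no H
  1 × N (aromatic): no H
  1 × S: 1 H
  Total hydrogens = 6.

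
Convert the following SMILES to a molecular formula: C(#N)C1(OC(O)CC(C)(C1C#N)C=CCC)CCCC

Heavy atoms from the SMILES: 16 C, 2 N, 2 O.
Implicit hydrogens by atom environment:
  5 × C: 2 H each → 10
  4 × C: 1 H each → 4
  4 × C: no H
  3 × C: 3 H each → 9
  2 × N: no H
  1 × O: 1 H
  1 × O: no H
  Total hydrogens = 24.
Molecular formula: C16H24N2O2

C16H24N2O2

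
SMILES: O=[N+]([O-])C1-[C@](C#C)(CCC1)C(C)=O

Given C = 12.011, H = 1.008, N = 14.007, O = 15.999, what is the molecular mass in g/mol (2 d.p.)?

Molecular formula: C9H11NO3.
M = 9×12.011 + 11×1.008 + 1×14.007 + 3×15.999 = 181.19 g/mol.

181.19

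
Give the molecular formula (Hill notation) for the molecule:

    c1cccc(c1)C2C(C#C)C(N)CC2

Heavy atoms from the SMILES: 13 C, 1 N.
Implicit hydrogens by atom environment:
  5 × C (aromatic): 1 H each → 5
  4 × C: 1 H each → 4
  2 × C: 2 H each → 4
  1 × C: no H
  1 × C (aromatic): no H
  1 × N: 2 H
  Total hydrogens = 15.
Molecular formula: C13H15N

C13H15N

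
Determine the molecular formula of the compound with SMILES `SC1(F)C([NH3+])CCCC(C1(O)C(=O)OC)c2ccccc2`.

C15H21FNO3S+

Heavy atoms from the SMILES: 15 C, 1 F, 1 N, 3 O, 1 S.
Implicit hydrogens by atom environment:
  5 × C (aromatic): 1 H each → 5
  3 × C: 2 H each → 6
  3 × C: no H
  2 × C: 1 H each → 2
  2 × O: no H
  1 × C: 3 H
  1 × C (aromatic): no H
  1 × F: no H
  1 × N (charge +1): 3 H
  1 × O: 1 H
  1 × S: 1 H
  Total hydrogens = 21.
Net charge +1.
Molecular formula: C15H21FNO3S+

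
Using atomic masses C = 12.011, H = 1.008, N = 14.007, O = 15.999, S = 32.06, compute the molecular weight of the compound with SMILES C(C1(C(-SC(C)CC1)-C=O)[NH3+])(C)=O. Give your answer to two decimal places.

202.29

Molecular formula: C9H16NO2S+.
M = 9×12.011 + 16×1.008 + 1×14.007 + 2×15.999 + 1×32.06 = 202.29 g/mol.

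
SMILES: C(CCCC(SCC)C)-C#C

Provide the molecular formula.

C10H18S

Heavy atoms from the SMILES: 10 C, 1 S.
Implicit hydrogens by atom environment:
  5 × C: 2 H each → 10
  2 × C: 3 H each → 6
  2 × C: 1 H each → 2
  1 × C: no H
  1 × S: no H
  Total hydrogens = 18.
Molecular formula: C10H18S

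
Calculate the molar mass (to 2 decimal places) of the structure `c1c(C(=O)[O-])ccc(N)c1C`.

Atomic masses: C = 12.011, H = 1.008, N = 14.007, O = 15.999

Molecular formula: C8H8NO2-.
M = 8×12.011 + 8×1.008 + 1×14.007 + 2×15.999 = 150.16 g/mol.

150.16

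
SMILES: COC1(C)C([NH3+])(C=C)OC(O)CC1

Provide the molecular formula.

C9H18NO3+

Heavy atoms from the SMILES: 9 C, 1 N, 3 O.
Implicit hydrogens by atom environment:
  3 × C: 2 H each → 6
  2 × C: 3 H each → 6
  2 × C: 1 H each → 2
  2 × C: no H
  2 × O: no H
  1 × N (charge +1): 3 H
  1 × O: 1 H
  Total hydrogens = 18.
Net charge +1.
Molecular formula: C9H18NO3+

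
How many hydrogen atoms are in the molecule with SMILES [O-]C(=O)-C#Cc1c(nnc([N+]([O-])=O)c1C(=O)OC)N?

Hydrogens are implicit in SMILES; fill each atom to its normal valence:
  4 × C (aromatic): no H
  4 × C: no H
  4 × O: no H
  2 × N (aromatic): no H
  2 × O (charge -1): no H
  1 × C: 3 H
  1 × N: 2 H
  1 × N (charge +1): no H
  Total hydrogens = 5.

5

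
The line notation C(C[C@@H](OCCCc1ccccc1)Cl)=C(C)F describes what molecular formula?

Heavy atoms from the SMILES: 14 C, 1 Cl, 1 F, 1 O.
Implicit hydrogens by atom environment:
  5 × C (aromatic): 1 H each → 5
  4 × C: 2 H each → 8
  2 × C: 1 H each → 2
  1 × C: 3 H
  1 × C: no H
  1 × C (aromatic): no H
  1 × Cl: no H
  1 × F: no H
  1 × O: no H
  Total hydrogens = 18.
Molecular formula: C14H18ClFO

C14H18ClFO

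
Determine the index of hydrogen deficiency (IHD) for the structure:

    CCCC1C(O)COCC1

1

Molecular formula from the SMILES: C8H16O2.
DoU = (2C + 2 + N − H − X)/2 = (2·8 + 2 + 0 − 16 − 0)/2 = 2/2 = 1.
(Structurally: 1 ring(s) + 0 π bond(s) = 1.)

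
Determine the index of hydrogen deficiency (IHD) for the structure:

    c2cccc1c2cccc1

Molecular formula from the SMILES: C10H8.
DoU = (2C + 2 + N − H − X)/2 = (2·10 + 2 + 0 − 8 − 0)/2 = 14/2 = 7.
(Structurally: 2 ring(s) + 5 π bond(s) = 7.)

7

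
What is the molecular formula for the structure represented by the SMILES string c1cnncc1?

Heavy atoms from the SMILES: 4 C, 2 N.
Implicit hydrogens by atom environment:
  4 × C (aromatic): 1 H each → 4
  2 × N (aromatic): no H
  Total hydrogens = 4.
Molecular formula: C4H4N2

C4H4N2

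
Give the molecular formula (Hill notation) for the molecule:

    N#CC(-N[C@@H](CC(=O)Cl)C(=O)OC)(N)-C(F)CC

Heavy atoms from the SMILES: 10 C, 1 Cl, 1 F, 3 N, 3 O.
Implicit hydrogens by atom environment:
  4 × C: no H
  3 × O: no H
  2 × C: 3 H each → 6
  2 × C: 2 H each → 4
  2 × C: 1 H each → 2
  1 × Cl: no H
  1 × F: no H
  1 × N: 2 H
  1 × N: 1 H
  1 × N: no H
  Total hydrogens = 15.
Molecular formula: C10H15ClFN3O3

C10H15ClFN3O3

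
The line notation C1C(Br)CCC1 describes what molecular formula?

C5H9Br

Heavy atoms from the SMILES: 1 Br, 5 C.
Implicit hydrogens by atom environment:
  4 × C: 2 H each → 8
  1 × Br: no H
  1 × C: 1 H
  Total hydrogens = 9.
Molecular formula: C5H9Br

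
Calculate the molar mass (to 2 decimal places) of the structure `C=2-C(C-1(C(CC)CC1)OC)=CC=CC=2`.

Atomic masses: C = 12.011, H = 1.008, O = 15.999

Molecular formula: C13H18O.
M = 13×12.011 + 18×1.008 + 1×15.999 = 190.29 g/mol.

190.29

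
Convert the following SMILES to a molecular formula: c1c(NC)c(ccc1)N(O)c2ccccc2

C13H14N2O

Heavy atoms from the SMILES: 13 C, 2 N, 1 O.
Implicit hydrogens by atom environment:
  9 × C (aromatic): 1 H each → 9
  3 × C (aromatic): no H
  1 × C: 3 H
  1 × N: 1 H
  1 × N: no H
  1 × O: 1 H
  Total hydrogens = 14.
Molecular formula: C13H14N2O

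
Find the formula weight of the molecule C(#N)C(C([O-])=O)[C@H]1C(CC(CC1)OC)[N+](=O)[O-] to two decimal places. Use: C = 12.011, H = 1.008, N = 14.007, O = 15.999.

Molecular formula: C10H13N2O5-.
M = 10×12.011 + 13×1.008 + 2×14.007 + 5×15.999 = 241.22 g/mol.

241.22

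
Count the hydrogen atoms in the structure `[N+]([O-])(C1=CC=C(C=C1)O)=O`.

5

Hydrogens are implicit in SMILES; fill each atom to its normal valence:
  4 × C (aromatic): 1 H each → 4
  2 × C (aromatic): no H
  1 × N (charge +1): no H
  1 × O: 1 H
  1 × O: no H
  1 × O (charge -1): no H
  Total hydrogens = 5.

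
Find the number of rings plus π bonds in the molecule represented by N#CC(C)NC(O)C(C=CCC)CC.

3

Molecular formula from the SMILES: C11H20N2O.
DoU = (2C + 2 + N − H − X)/2 = (2·11 + 2 + 2 − 20 − 0)/2 = 6/2 = 3.
(Structurally: 0 ring(s) + 3 π bond(s) = 3.)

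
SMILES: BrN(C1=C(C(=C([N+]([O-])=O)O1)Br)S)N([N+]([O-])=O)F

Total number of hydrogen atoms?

Hydrogens are implicit in SMILES; fill each atom to its normal valence:
  4 × C (aromatic): no H
  2 × Br: no H
  2 × N: no H
  2 × N (charge +1): no H
  2 × O: no H
  2 × O (charge -1): no H
  1 × F: no H
  1 × O (aromatic): no H
  1 × S: 1 H
  Total hydrogens = 1.

1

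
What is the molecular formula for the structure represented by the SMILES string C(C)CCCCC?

C7H16

Heavy atoms from the SMILES: 7 C.
Implicit hydrogens by atom environment:
  5 × C: 2 H each → 10
  2 × C: 3 H each → 6
  Total hydrogens = 16.
Molecular formula: C7H16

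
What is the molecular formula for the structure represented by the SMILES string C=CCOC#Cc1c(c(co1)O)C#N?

C10H7NO3

Heavy atoms from the SMILES: 10 C, 1 N, 3 O.
Implicit hydrogens by atom environment:
  3 × C (aromatic): no H
  3 × C: no H
  2 × C: 2 H each → 4
  1 × C (aromatic): 1 H
  1 × C: 1 H
  1 × N: no H
  1 × O: 1 H
  1 × O (aromatic): no H
  1 × O: no H
  Total hydrogens = 7.
Molecular formula: C10H7NO3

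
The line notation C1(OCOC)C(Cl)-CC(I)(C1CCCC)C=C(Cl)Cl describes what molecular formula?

Heavy atoms from the SMILES: 13 C, 3 Cl, 1 I, 2 O.
Implicit hydrogens by atom environment:
  5 × C: 2 H each → 10
  4 × C: 1 H each → 4
  3 × Cl: no H
  2 × C: 3 H each → 6
  2 × C: no H
  2 × O: no H
  1 × I: no H
  Total hydrogens = 20.
Molecular formula: C13H20Cl3IO2

C13H20Cl3IO2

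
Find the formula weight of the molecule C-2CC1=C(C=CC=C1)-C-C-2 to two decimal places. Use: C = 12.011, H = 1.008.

Molecular formula: C10H12.
M = 10×12.011 + 12×1.008 = 132.21 g/mol.

132.21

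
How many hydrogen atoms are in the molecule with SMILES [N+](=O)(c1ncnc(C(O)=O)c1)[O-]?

Hydrogens are implicit in SMILES; fill each atom to its normal valence:
  2 × C (aromatic): 1 H each → 2
  2 × C (aromatic): no H
  2 × N (aromatic): no H
  2 × O: no H
  1 × C: no H
  1 × N (charge +1): no H
  1 × O: 1 H
  1 × O (charge -1): no H
  Total hydrogens = 3.

3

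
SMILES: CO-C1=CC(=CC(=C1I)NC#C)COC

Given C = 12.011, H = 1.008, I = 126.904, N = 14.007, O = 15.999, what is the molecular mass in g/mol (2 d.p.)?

317.13

Molecular formula: C11H12INO2.
M = 11×12.011 + 12×1.008 + 1×126.904 + 1×14.007 + 2×15.999 = 317.13 g/mol.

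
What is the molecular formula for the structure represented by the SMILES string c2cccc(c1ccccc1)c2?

Heavy atoms from the SMILES: 12 C.
Implicit hydrogens by atom environment:
  10 × C (aromatic): 1 H each → 10
  2 × C (aromatic): no H
  Total hydrogens = 10.
Molecular formula: C12H10

C12H10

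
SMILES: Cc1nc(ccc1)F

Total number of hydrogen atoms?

Hydrogens are implicit in SMILES; fill each atom to its normal valence:
  3 × C (aromatic): 1 H each → 3
  2 × C (aromatic): no H
  1 × C: 3 H
  1 × F: no H
  1 × N (aromatic): no H
  Total hydrogens = 6.

6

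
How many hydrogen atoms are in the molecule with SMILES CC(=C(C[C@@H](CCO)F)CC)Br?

Hydrogens are implicit in SMILES; fill each atom to its normal valence:
  4 × C: 2 H each → 8
  2 × C: 3 H each → 6
  2 × C: no H
  1 × Br: no H
  1 × C: 1 H
  1 × F: no H
  1 × O: 1 H
  Total hydrogens = 16.

16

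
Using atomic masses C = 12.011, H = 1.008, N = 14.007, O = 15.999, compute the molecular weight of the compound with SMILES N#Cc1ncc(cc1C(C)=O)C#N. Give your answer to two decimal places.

171.16

Molecular formula: C9H5N3O.
M = 9×12.011 + 5×1.008 + 3×14.007 + 1×15.999 = 171.16 g/mol.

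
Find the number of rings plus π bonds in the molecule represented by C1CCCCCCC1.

Molecular formula from the SMILES: C8H16.
DoU = (2C + 2 + N − H − X)/2 = (2·8 + 2 + 0 − 16 − 0)/2 = 2/2 = 1.
(Structurally: 1 ring(s) + 0 π bond(s) = 1.)

1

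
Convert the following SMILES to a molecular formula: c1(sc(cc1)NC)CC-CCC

C10H17NS

Heavy atoms from the SMILES: 10 C, 1 N, 1 S.
Implicit hydrogens by atom environment:
  4 × C: 2 H each → 8
  2 × C: 3 H each → 6
  2 × C (aromatic): 1 H each → 2
  2 × C (aromatic): no H
  1 × N: 1 H
  1 × S (aromatic): no H
  Total hydrogens = 17.
Molecular formula: C10H17NS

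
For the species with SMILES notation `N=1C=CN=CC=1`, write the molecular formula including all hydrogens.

Heavy atoms from the SMILES: 4 C, 2 N.
Implicit hydrogens by atom environment:
  4 × C (aromatic): 1 H each → 4
  2 × N (aromatic): no H
  Total hydrogens = 4.
Molecular formula: C4H4N2

C4H4N2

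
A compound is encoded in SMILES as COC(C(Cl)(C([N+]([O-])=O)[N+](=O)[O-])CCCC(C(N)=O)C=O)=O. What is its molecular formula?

C10H14ClN3O8

Heavy atoms from the SMILES: 10 C, 1 Cl, 3 N, 8 O.
Implicit hydrogens by atom environment:
  6 × O: no H
  3 × C: 2 H each → 6
  3 × C: 1 H each → 3
  3 × C: no H
  2 × N (charge +1): no H
  2 × O (charge -1): no H
  1 × C: 3 H
  1 × Cl: no H
  1 × N: 2 H
  Total hydrogens = 14.
Molecular formula: C10H14ClN3O8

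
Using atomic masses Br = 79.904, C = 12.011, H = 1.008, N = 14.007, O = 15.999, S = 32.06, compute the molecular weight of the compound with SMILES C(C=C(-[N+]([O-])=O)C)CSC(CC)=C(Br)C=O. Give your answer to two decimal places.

Molecular formula: C10H14BrNO3S.
M = 1×79.904 + 10×12.011 + 14×1.008 + 1×14.007 + 3×15.999 + 1×32.06 = 308.19 g/mol.

308.19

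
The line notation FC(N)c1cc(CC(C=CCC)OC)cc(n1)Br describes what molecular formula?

C13H18BrFN2O

Heavy atoms from the SMILES: 1 Br, 13 C, 1 F, 2 N, 1 O.
Implicit hydrogens by atom environment:
  4 × C: 1 H each → 4
  3 × C (aromatic): no H
  2 × C: 3 H each → 6
  2 × C: 2 H each → 4
  2 × C (aromatic): 1 H each → 2
  1 × Br: no H
  1 × F: no H
  1 × N: 2 H
  1 × N (aromatic): no H
  1 × O: no H
  Total hydrogens = 18.
Molecular formula: C13H18BrFN2O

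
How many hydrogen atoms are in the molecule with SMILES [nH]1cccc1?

Hydrogens are implicit in SMILES; fill each atom to its normal valence:
  4 × C (aromatic): 1 H each → 4
  1 × N (aromatic): 1 H
  Total hydrogens = 5.

5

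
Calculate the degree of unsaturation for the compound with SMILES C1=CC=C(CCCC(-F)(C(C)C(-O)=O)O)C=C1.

5

Molecular formula from the SMILES: C13H17FO3.
DoU = (2C + 2 + N − H − X)/2 = (2·13 + 2 + 0 − 17 − 1)/2 = 10/2 = 5.
(Structurally: 1 ring(s) + 4 π bond(s) = 5.)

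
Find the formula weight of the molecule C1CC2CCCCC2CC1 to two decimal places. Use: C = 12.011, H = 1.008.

Molecular formula: C10H18.
M = 10×12.011 + 18×1.008 = 138.25 g/mol.

138.25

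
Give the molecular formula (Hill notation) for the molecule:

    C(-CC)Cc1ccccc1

Heavy atoms from the SMILES: 10 C.
Implicit hydrogens by atom environment:
  5 × C (aromatic): 1 H each → 5
  3 × C: 2 H each → 6
  1 × C: 3 H
  1 × C (aromatic): no H
  Total hydrogens = 14.
Molecular formula: C10H14

C10H14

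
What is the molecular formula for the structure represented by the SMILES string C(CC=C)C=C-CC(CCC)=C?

Heavy atoms from the SMILES: 12 C.
Implicit hydrogens by atom environment:
  7 × C: 2 H each → 14
  3 × C: 1 H each → 3
  1 × C: 3 H
  1 × C: no H
  Total hydrogens = 20.
Molecular formula: C12H20

C12H20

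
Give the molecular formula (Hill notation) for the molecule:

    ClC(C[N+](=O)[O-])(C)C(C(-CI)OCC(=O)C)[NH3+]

Heavy atoms from the SMILES: 9 C, 1 Cl, 1 I, 2 N, 4 O.
Implicit hydrogens by atom environment:
  3 × C: 2 H each → 6
  3 × O: no H
  2 × C: 3 H each → 6
  2 × C: 1 H each → 2
  2 × C: no H
  1 × Cl: no H
  1 × I: no H
  1 × N (charge +1): 3 H
  1 × N (charge +1): no H
  1 × O (charge -1): no H
  Total hydrogens = 17.
Net charge +1.
Molecular formula: C9H17ClIN2O4+

C9H17ClIN2O4+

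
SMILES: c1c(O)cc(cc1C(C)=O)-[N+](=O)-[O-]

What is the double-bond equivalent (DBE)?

6

Molecular formula from the SMILES: C8H7NO4.
DoU = (2C + 2 + N − H − X)/2 = (2·8 + 2 + 1 − 7 − 0)/2 = 12/2 = 6.
(Structurally: 1 ring(s) + 5 π bond(s) = 6.)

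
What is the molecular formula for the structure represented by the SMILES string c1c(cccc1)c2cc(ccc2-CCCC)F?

C16H17F

Heavy atoms from the SMILES: 16 C, 1 F.
Implicit hydrogens by atom environment:
  8 × C (aromatic): 1 H each → 8
  4 × C (aromatic): no H
  3 × C: 2 H each → 6
  1 × C: 3 H
  1 × F: no H
  Total hydrogens = 17.
Molecular formula: C16H17F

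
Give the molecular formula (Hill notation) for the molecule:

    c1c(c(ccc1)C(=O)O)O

C7H6O3

Heavy atoms from the SMILES: 7 C, 3 O.
Implicit hydrogens by atom environment:
  4 × C (aromatic): 1 H each → 4
  2 × C (aromatic): no H
  2 × O: 1 H each → 2
  1 × C: no H
  1 × O: no H
  Total hydrogens = 6.
Molecular formula: C7H6O3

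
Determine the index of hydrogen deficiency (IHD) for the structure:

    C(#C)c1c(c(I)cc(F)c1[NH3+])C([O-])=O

7

Molecular formula from the SMILES: C9H5FINO2.
DoU = (2C + 2 + N − H − X)/2 = (2·9 + 2 + 1 − 5 − 2)/2 = 14/2 = 7.
(Structurally: 1 ring(s) + 6 π bond(s) = 7.)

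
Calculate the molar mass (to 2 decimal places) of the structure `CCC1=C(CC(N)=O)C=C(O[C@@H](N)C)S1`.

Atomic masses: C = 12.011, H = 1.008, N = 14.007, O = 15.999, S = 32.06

228.31

Molecular formula: C10H16N2O2S.
M = 10×12.011 + 16×1.008 + 2×14.007 + 2×15.999 + 1×32.06 = 228.31 g/mol.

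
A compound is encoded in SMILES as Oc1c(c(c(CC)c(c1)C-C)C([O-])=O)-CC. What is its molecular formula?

Heavy atoms from the SMILES: 13 C, 3 O.
Implicit hydrogens by atom environment:
  5 × C (aromatic): no H
  3 × C: 3 H each → 9
  3 × C: 2 H each → 6
  1 × C (aromatic): 1 H
  1 × C: no H
  1 × O: 1 H
  1 × O: no H
  1 × O (charge -1): no H
  Total hydrogens = 17.
Net charge -1.
Molecular formula: C13H17O3-

C13H17O3-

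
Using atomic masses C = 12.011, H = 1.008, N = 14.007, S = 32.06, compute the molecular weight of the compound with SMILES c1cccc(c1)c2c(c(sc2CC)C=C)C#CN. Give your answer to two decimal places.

Molecular formula: C16H15NS.
M = 16×12.011 + 15×1.008 + 1×14.007 + 1×32.06 = 253.36 g/mol.

253.36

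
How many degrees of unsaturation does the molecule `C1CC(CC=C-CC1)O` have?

Molecular formula from the SMILES: C8H14O.
DoU = (2C + 2 + N − H − X)/2 = (2·8 + 2 + 0 − 14 − 0)/2 = 4/2 = 2.
(Structurally: 1 ring(s) + 1 π bond(s) = 2.)

2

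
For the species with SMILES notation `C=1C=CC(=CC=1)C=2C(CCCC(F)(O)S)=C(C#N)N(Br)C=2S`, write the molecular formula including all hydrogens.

C15H14BrFN2OS2

Heavy atoms from the SMILES: 1 Br, 15 C, 1 F, 2 N, 1 O, 2 S.
Implicit hydrogens by atom environment:
  5 × C (aromatic): 1 H each → 5
  5 × C (aromatic): no H
  3 × C: 2 H each → 6
  2 × C: no H
  2 × S: 1 H each → 2
  1 × Br: no H
  1 × F: no H
  1 × N (aromatic): no H
  1 × N: no H
  1 × O: 1 H
  Total hydrogens = 14.
Molecular formula: C15H14BrFN2OS2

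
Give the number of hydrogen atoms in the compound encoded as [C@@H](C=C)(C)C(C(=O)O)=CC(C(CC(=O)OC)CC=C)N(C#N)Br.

Hydrogens are implicit in SMILES; fill each atom to its normal valence:
  6 × C: 1 H each → 6
  4 × C: 2 H each → 8
  4 × C: no H
  3 × O: no H
  2 × C: 3 H each → 6
  2 × N: no H
  1 × Br: no H
  1 × O: 1 H
  Total hydrogens = 21.

21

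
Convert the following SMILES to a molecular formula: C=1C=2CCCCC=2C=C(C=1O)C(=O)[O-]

C11H11O3-

Heavy atoms from the SMILES: 11 C, 3 O.
Implicit hydrogens by atom environment:
  4 × C: 2 H each → 8
  4 × C (aromatic): no H
  2 × C (aromatic): 1 H each → 2
  1 × C: no H
  1 × O: 1 H
  1 × O: no H
  1 × O (charge -1): no H
  Total hydrogens = 11.
Net charge -1.
Molecular formula: C11H11O3-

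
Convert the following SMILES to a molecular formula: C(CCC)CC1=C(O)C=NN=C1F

C9H13FN2O

Heavy atoms from the SMILES: 9 C, 1 F, 2 N, 1 O.
Implicit hydrogens by atom environment:
  4 × C: 2 H each → 8
  3 × C (aromatic): no H
  2 × N (aromatic): no H
  1 × C: 3 H
  1 × C (aromatic): 1 H
  1 × F: no H
  1 × O: 1 H
  Total hydrogens = 13.
Molecular formula: C9H13FN2O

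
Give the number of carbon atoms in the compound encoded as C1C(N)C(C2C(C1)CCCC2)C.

The symbol for carbon appears 11 times in the SMILES.

11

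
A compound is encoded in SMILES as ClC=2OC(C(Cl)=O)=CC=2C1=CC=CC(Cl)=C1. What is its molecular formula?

C11H5Cl3O2

Heavy atoms from the SMILES: 11 C, 3 Cl, 2 O.
Implicit hydrogens by atom environment:
  5 × C (aromatic): 1 H each → 5
  5 × C (aromatic): no H
  3 × Cl: no H
  1 × C: no H
  1 × O (aromatic): no H
  1 × O: no H
  Total hydrogens = 5.
Molecular formula: C11H5Cl3O2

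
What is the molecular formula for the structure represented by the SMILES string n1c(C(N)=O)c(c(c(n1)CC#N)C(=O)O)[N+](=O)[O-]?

Heavy atoms from the SMILES: 8 C, 5 N, 5 O.
Implicit hydrogens by atom environment:
  4 × C (aromatic): no H
  3 × C: no H
  3 × O: no H
  2 × N (aromatic): no H
  1 × C: 2 H
  1 × N: 2 H
  1 × N (charge +1): no H
  1 × N: no H
  1 × O: 1 H
  1 × O (charge -1): no H
  Total hydrogens = 5.
Molecular formula: C8H5N5O5

C8H5N5O5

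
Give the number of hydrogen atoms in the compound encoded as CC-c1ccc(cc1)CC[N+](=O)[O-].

13

Hydrogens are implicit in SMILES; fill each atom to its normal valence:
  4 × C (aromatic): 1 H each → 4
  3 × C: 2 H each → 6
  2 × C (aromatic): no H
  1 × C: 3 H
  1 × N (charge +1): no H
  1 × O: no H
  1 × O (charge -1): no H
  Total hydrogens = 13.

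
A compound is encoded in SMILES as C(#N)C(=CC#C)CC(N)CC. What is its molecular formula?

Heavy atoms from the SMILES: 9 C, 2 N.
Implicit hydrogens by atom environment:
  3 × C: 1 H each → 3
  3 × C: no H
  2 × C: 2 H each → 4
  1 × C: 3 H
  1 × N: 2 H
  1 × N: no H
  Total hydrogens = 12.
Molecular formula: C9H12N2

C9H12N2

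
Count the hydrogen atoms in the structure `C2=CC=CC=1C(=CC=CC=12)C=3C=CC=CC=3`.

12

Hydrogens are implicit in SMILES; fill each atom to its normal valence:
  12 × C (aromatic): 1 H each → 12
  4 × C (aromatic): no H
  Total hydrogens = 12.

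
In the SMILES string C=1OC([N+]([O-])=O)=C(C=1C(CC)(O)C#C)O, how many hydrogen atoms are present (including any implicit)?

Hydrogens are implicit in SMILES; fill each atom to its normal valence:
  3 × C (aromatic): no H
  2 × C: no H
  2 × O: 1 H each → 2
  1 × C: 3 H
  1 × C: 2 H
  1 × C (aromatic): 1 H
  1 × C: 1 H
  1 × N (charge +1): no H
  1 × O (aromatic): no H
  1 × O: no H
  1 × O (charge -1): no H
  Total hydrogens = 9.

9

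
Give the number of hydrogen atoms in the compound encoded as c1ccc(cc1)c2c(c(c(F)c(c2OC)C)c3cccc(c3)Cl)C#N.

15

Hydrogens are implicit in SMILES; fill each atom to its normal valence:
  9 × C (aromatic): 1 H each → 9
  9 × C (aromatic): no H
  2 × C: 3 H each → 6
  1 × C: no H
  1 × Cl: no H
  1 × F: no H
  1 × N: no H
  1 × O: no H
  Total hydrogens = 15.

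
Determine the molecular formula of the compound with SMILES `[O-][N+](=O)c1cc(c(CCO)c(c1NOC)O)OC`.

C10H14N2O6

Heavy atoms from the SMILES: 10 C, 2 N, 6 O.
Implicit hydrogens by atom environment:
  5 × C (aromatic): no H
  3 × O: no H
  2 × C: 3 H each → 6
  2 × C: 2 H each → 4
  2 × O: 1 H each → 2
  1 × C (aromatic): 1 H
  1 × N: 1 H
  1 × N (charge +1): no H
  1 × O (charge -1): no H
  Total hydrogens = 14.
Molecular formula: C10H14N2O6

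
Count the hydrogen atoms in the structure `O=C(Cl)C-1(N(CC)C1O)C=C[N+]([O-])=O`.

9

Hydrogens are implicit in SMILES; fill each atom to its normal valence:
  3 × C: 1 H each → 3
  2 × C: no H
  2 × O: no H
  1 × C: 3 H
  1 × C: 2 H
  1 × Cl: no H
  1 × N: no H
  1 × N (charge +1): no H
  1 × O: 1 H
  1 × O (charge -1): no H
  Total hydrogens = 9.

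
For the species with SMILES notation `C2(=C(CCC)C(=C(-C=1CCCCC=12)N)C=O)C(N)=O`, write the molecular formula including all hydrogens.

Heavy atoms from the SMILES: 15 C, 2 N, 2 O.
Implicit hydrogens by atom environment:
  6 × C: 2 H each → 12
  6 × C (aromatic): no H
  2 × N: 2 H each → 4
  2 × O: no H
  1 × C: 3 H
  1 × C: 1 H
  1 × C: no H
  Total hydrogens = 20.
Molecular formula: C15H20N2O2

C15H20N2O2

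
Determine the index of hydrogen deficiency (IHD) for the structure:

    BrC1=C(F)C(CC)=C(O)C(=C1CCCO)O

Molecular formula from the SMILES: C11H14BrFO3.
DoU = (2C + 2 + N − H − X)/2 = (2·11 + 2 + 0 − 14 − 2)/2 = 8/2 = 4.
(Structurally: 1 ring(s) + 3 π bond(s) = 4.)

4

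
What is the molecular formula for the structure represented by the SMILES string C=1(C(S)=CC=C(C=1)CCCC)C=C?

C12H16S

Heavy atoms from the SMILES: 12 C, 1 S.
Implicit hydrogens by atom environment:
  4 × C: 2 H each → 8
  3 × C (aromatic): 1 H each → 3
  3 × C (aromatic): no H
  1 × C: 3 H
  1 × C: 1 H
  1 × S: 1 H
  Total hydrogens = 16.
Molecular formula: C12H16S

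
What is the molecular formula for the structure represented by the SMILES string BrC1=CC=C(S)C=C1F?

Heavy atoms from the SMILES: 1 Br, 6 C, 1 F, 1 S.
Implicit hydrogens by atom environment:
  3 × C (aromatic): 1 H each → 3
  3 × C (aromatic): no H
  1 × Br: no H
  1 × F: no H
  1 × S: 1 H
  Total hydrogens = 4.
Molecular formula: C6H4BrFS

C6H4BrFS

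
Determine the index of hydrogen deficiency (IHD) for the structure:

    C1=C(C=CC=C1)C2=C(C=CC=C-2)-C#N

Molecular formula from the SMILES: C13H9N.
DoU = (2C + 2 + N − H − X)/2 = (2·13 + 2 + 1 − 9 − 0)/2 = 20/2 = 10.
(Structurally: 2 ring(s) + 8 π bond(s) = 10.)

10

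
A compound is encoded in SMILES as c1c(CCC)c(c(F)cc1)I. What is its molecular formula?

C9H10FI

Heavy atoms from the SMILES: 9 C, 1 F, 1 I.
Implicit hydrogens by atom environment:
  3 × C (aromatic): 1 H each → 3
  3 × C (aromatic): no H
  2 × C: 2 H each → 4
  1 × C: 3 H
  1 × F: no H
  1 × I: no H
  Total hydrogens = 10.
Molecular formula: C9H10FI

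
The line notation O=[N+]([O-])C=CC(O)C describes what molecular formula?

C4H7NO3

Heavy atoms from the SMILES: 4 C, 1 N, 3 O.
Implicit hydrogens by atom environment:
  3 × C: 1 H each → 3
  1 × C: 3 H
  1 × N (charge +1): no H
  1 × O: 1 H
  1 × O: no H
  1 × O (charge -1): no H
  Total hydrogens = 7.
Molecular formula: C4H7NO3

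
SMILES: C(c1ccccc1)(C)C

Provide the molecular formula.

C9H12

Heavy atoms from the SMILES: 9 C.
Implicit hydrogens by atom environment:
  5 × C (aromatic): 1 H each → 5
  2 × C: 3 H each → 6
  1 × C: 1 H
  1 × C (aromatic): no H
  Total hydrogens = 12.
Molecular formula: C9H12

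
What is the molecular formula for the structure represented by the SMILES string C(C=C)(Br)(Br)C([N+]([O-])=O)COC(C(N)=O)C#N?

C8H9Br2N3O4

Heavy atoms from the SMILES: 2 Br, 8 C, 3 N, 4 O.
Implicit hydrogens by atom environment:
  3 × C: 1 H each → 3
  3 × C: no H
  3 × O: no H
  2 × Br: no H
  2 × C: 2 H each → 4
  1 × N: 2 H
  1 × N: no H
  1 × N (charge +1): no H
  1 × O (charge -1): no H
  Total hydrogens = 9.
Molecular formula: C8H9Br2N3O4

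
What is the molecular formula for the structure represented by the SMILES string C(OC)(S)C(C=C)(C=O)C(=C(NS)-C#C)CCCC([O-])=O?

C14H18NO4S2-

Heavy atoms from the SMILES: 14 C, 1 N, 4 O, 2 S.
Implicit hydrogens by atom environment:
  5 × C: no H
  4 × C: 2 H each → 8
  4 × C: 1 H each → 4
  3 × O: no H
  2 × S: 1 H each → 2
  1 × C: 3 H
  1 × N: 1 H
  1 × O (charge -1): no H
  Total hydrogens = 18.
Net charge -1.
Molecular formula: C14H18NO4S2-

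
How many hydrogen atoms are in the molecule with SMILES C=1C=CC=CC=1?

6

Hydrogens are implicit in SMILES; fill each atom to its normal valence:
  6 × C (aromatic): 1 H each → 6
  Total hydrogens = 6.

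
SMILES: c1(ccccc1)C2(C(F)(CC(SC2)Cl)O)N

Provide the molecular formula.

C11H13ClFNOS

Heavy atoms from the SMILES: 11 C, 1 Cl, 1 F, 1 N, 1 O, 1 S.
Implicit hydrogens by atom environment:
  5 × C (aromatic): 1 H each → 5
  2 × C: 2 H each → 4
  2 × C: no H
  1 × C: 1 H
  1 × C (aromatic): no H
  1 × Cl: no H
  1 × F: no H
  1 × N: 2 H
  1 × O: 1 H
  1 × S: no H
  Total hydrogens = 13.
Molecular formula: C11H13ClFNOS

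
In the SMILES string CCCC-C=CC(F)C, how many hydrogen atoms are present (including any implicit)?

Hydrogens are implicit in SMILES; fill each atom to its normal valence:
  3 × C: 2 H each → 6
  3 × C: 1 H each → 3
  2 × C: 3 H each → 6
  1 × F: no H
  Total hydrogens = 15.

15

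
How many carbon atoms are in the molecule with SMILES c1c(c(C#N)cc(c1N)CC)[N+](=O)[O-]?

9

The symbol for carbon appears 9 times in the SMILES. Lowercase c denotes aromatic carbon and counts toward C.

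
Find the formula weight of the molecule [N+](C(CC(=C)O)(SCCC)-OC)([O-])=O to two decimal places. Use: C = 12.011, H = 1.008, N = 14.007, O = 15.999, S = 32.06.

221.27

Molecular formula: C8H15NO4S.
M = 8×12.011 + 15×1.008 + 1×14.007 + 4×15.999 + 1×32.06 = 221.27 g/mol.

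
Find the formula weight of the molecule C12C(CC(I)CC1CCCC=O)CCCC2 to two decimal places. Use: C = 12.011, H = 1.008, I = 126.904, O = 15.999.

334.24

Molecular formula: C14H23IO.
M = 14×12.011 + 23×1.008 + 1×126.904 + 1×15.999 = 334.24 g/mol.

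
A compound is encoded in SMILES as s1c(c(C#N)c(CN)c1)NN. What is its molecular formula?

Heavy atoms from the SMILES: 6 C, 4 N, 1 S.
Implicit hydrogens by atom environment:
  3 × C (aromatic): no H
  2 × N: 2 H each → 4
  1 × C: 2 H
  1 × C (aromatic): 1 H
  1 × C: no H
  1 × N: 1 H
  1 × N: no H
  1 × S (aromatic): no H
  Total hydrogens = 8.
Molecular formula: C6H8N4S

C6H8N4S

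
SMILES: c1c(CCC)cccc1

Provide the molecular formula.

Heavy atoms from the SMILES: 9 C.
Implicit hydrogens by atom environment:
  5 × C (aromatic): 1 H each → 5
  2 × C: 2 H each → 4
  1 × C: 3 H
  1 × C (aromatic): no H
  Total hydrogens = 12.
Molecular formula: C9H12

C9H12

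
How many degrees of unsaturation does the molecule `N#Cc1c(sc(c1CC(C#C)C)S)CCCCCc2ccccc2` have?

11

Molecular formula from the SMILES: C21H23NS2.
DoU = (2C + 2 + N − H − X)/2 = (2·21 + 2 + 1 − 23 − 0)/2 = 22/2 = 11.
(Structurally: 2 ring(s) + 9 π bond(s) = 11.)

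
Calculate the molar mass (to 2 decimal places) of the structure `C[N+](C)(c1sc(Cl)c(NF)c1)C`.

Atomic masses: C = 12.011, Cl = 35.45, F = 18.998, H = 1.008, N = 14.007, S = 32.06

209.69

Molecular formula: C7H11ClFN2S+.
M = 7×12.011 + 1×35.45 + 1×18.998 + 11×1.008 + 2×14.007 + 1×32.06 = 209.69 g/mol.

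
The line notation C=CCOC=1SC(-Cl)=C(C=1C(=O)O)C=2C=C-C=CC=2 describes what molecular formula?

Heavy atoms from the SMILES: 14 C, 1 Cl, 3 O, 1 S.
Implicit hydrogens by atom environment:
  5 × C (aromatic): 1 H each → 5
  5 × C (aromatic): no H
  2 × C: 2 H each → 4
  2 × O: no H
  1 × C: 1 H
  1 × C: no H
  1 × Cl: no H
  1 × O: 1 H
  1 × S (aromatic): no H
  Total hydrogens = 11.
Molecular formula: C14H11ClO3S

C14H11ClO3S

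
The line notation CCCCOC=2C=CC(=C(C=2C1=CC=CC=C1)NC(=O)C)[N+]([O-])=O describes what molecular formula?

C18H20N2O4

Heavy atoms from the SMILES: 18 C, 2 N, 4 O.
Implicit hydrogens by atom environment:
  7 × C (aromatic): 1 H each → 7
  5 × C (aromatic): no H
  3 × C: 2 H each → 6
  3 × O: no H
  2 × C: 3 H each → 6
  1 × C: no H
  1 × N: 1 H
  1 × N (charge +1): no H
  1 × O (charge -1): no H
  Total hydrogens = 20.
Molecular formula: C18H20N2O4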